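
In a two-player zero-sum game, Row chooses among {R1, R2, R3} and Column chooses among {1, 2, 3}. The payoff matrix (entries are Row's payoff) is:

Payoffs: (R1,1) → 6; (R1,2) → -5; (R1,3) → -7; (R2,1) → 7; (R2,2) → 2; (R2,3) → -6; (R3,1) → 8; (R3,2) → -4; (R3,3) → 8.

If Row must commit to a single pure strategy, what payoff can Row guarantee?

-4

Row minima: R1 → -7, R2 → -6, R3 → -4.
The best of these is -4.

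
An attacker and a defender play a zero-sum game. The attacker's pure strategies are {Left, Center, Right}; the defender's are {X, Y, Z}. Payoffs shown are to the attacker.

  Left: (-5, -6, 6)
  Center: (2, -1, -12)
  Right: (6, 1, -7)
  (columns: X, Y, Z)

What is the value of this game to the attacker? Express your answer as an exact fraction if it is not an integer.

-9/5

Row minima: Left → -6, Center → -12, Right → -7; maximin = -6.
Column maxima: X → 6, Y → 1, Z → 6; minimax = 1.
-6 ≠ 1, so there is no saddle point; optimal play is mixed.
Center is strictly dominated by Right, so the attacker never plays it.
X is strictly dominated by Y (it gives the attacker strictly more in every row), so the defender never plays it.
On the remaining 2×2 (Left, Right vs Y, Z):
Let the attacker play Left with probability p. Expected payoff against Y: (-6)p + 1(1−p) = −7p + 1; against Z: 6p + (-7)(1−p) = 13p − 7.
Setting these equal: −7p + 1 = 13p − 7 ⇒ −20p = -8 ⇒ p = 2/5, and the value is (-7)·(2/5) + 1 = -9/5.
For the defender: with q = P(Y), equating Left's and Right's payoffs gives −12q + 6 = 8q − 7 ⇒ q = 13/20.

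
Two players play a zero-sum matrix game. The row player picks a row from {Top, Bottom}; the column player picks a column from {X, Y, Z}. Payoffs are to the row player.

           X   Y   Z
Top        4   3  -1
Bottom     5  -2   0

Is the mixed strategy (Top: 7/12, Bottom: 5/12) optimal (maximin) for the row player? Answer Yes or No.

Against X this mix gives (7/12)·4 + (5/12)·5 = 53/12.
Against Y this mix gives (7/12)·3 + (5/12)·(-2) = 11/12.
Against Z this mix gives (7/12)·(-1) + (5/12)·0 = -7/12.
The column player will play Z, holding the row player to -7/12. Shifting weight toward the row that does better against Z would raise this floor (the equalizing mix achieves -1/3 against both Z and Y), so the proposed strategy is not optimal.

No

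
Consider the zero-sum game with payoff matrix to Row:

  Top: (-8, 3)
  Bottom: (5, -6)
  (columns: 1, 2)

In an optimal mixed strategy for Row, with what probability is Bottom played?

Row minima: Top → -8, Bottom → -6; maximin = -6.
Column maxima: 1 → 5, 2 → 3; minimax = 3.
-6 ≠ 3, so there is no saddle point; optimal play is mixed.
Let Row play Top with probability p. Expected payoff against 1: (-8)p + 5(1−p) = −13p + 5; against 2: 3p + (-6)(1−p) = 9p − 6.
Setting these equal: −13p + 5 = 9p − 6 ⇒ −22p = -11 ⇒ p = 1/2, and the value is (-13)·(1/2) + 5 = -3/2.
For Column: with q = P(1), equating Top's and Bottom's payoffs gives −11q + 3 = 11q − 6 ⇒ q = 9/22.

1/2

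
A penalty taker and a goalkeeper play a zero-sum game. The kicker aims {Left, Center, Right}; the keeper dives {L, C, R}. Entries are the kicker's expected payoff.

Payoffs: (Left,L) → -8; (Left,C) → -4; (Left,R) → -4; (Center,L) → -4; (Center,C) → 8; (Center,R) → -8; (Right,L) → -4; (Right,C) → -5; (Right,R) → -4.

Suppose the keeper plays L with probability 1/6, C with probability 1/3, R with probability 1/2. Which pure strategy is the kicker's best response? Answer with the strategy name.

Expected payoff of Left: (1/6)·(-8) + (1/3)·(-4) + (1/2)·(-4) = -14/3.
Expected payoff of Center: (1/6)·(-4) + (1/3)·8 + (1/2)·(-8) = -2.
Expected payoff of Right: (1/6)·(-4) + (1/3)·(-5) + (1/2)·(-4) = -13/3.
The largest is -2, so the kicker's best response is Center.

Center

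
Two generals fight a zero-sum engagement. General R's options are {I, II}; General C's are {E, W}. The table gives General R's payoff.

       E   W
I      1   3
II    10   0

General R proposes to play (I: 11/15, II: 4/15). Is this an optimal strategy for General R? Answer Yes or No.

Against E this mix gives (11/15)·1 + (4/15)·10 = 17/5.
Against W this mix gives (11/15)·3 + (4/15)·0 = 11/5.
General C will play W, holding General R to 11/5. Shifting weight toward the row that does better against W would raise this floor (the equalizing mix achieves 5/2 against both W and E), so the proposed strategy is not optimal.

No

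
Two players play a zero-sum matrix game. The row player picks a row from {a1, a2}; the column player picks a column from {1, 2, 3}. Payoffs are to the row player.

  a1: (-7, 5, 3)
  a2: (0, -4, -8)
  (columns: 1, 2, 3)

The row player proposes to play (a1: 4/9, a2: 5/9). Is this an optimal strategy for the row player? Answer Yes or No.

Yes

Against 1 this mix gives (4/9)·(-7) + (5/9)·0 = -28/9.
Against 2 this mix gives (4/9)·5 + (5/9)·(-4) = 0.
Against 3 this mix gives (4/9)·3 + (5/9)·(-8) = -28/9.
All of the column player's active replies (1, 3) yield -28/9, and no column does worse for the row player. The mix makes the column player indifferent and guarantees -28/9, so it is optimal.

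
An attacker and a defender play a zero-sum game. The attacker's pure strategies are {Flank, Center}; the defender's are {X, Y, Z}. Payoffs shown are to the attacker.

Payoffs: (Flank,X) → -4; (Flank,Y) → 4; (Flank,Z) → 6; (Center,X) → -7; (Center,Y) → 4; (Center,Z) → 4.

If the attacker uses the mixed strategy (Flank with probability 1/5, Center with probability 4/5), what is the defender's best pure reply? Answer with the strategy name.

If the defender plays X, the attacker's expected payoff is (1/5)·(-4) + (4/5)·(-7) = -32/5.
If the defender plays Y, the attacker's expected payoff is (1/5)·4 + (4/5)·4 = 4.
If the defender plays Z, the attacker's expected payoff is (1/5)·6 + (4/5)·4 = 22/5.
The defender minimizes the attacker's payoff; the smallest is -32/5, so the best response is X.

X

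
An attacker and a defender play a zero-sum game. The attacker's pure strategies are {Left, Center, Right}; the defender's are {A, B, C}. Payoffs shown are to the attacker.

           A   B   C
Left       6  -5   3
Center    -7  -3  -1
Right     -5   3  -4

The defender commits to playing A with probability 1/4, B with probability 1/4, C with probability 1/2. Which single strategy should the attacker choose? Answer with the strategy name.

Expected payoff of Left: (1/4)·6 + (1/4)·(-5) + (1/2)·3 = 7/4.
Expected payoff of Center: (1/4)·(-7) + (1/4)·(-3) + (1/2)·(-1) = -3.
Expected payoff of Right: (1/4)·(-5) + (1/4)·3 + (1/2)·(-4) = -5/2.
The largest is 7/4, so the attacker's best response is Left.

Left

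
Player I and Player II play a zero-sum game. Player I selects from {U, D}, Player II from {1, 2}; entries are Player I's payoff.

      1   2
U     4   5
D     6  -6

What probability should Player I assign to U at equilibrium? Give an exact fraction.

Row minima: U → 4, D → -6; maximin = 4.
Column maxima: 1 → 6, 2 → 5; minimax = 5.
4 ≠ 5, so there is no saddle point; optimal play is mixed.
Let Player I play U with probability p. Expected payoff against 1: 4p + 6(1−p) = −2p + 6; against 2: 5p + (-6)(1−p) = 11p − 6.
Setting these equal: −2p + 6 = 11p − 6 ⇒ −13p = -12 ⇒ p = 12/13, and the value is (-2)·(12/13) + 6 = 54/13.
For Player II: with q = P(1), equating U's and D's payoffs gives −q + 5 = 12q − 6 ⇒ q = 11/13.

12/13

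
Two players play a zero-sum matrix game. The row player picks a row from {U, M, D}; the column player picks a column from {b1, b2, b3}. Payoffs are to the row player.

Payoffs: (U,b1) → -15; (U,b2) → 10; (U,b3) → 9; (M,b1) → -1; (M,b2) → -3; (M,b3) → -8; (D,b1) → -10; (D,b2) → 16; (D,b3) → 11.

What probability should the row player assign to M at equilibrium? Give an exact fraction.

3/4

Row minima: U → -15, M → -8, D → -10; maximin = -8.
Column maxima: b1 → -1, b2 → 16, b3 → 11; minimax = -1.
-8 ≠ -1, so there is no saddle point; optimal play is mixed.
U is strictly dominated by D, so the row player never plays it.
b2 is strictly dominated by b3 (it gives the row player strictly more in every row), so the column player never plays it.
On the remaining 2×2 (M, D vs b1, b3):
Let the row player play M with probability p. Expected payoff against b1: (-1)p + (-10)(1−p) = 9p − 10; against b3: (-8)p + 11(1−p) = −19p + 11.
Setting these equal: 9p − 10 = −19p + 11 ⇒ 28p = 21 ⇒ p = 3/4, and the value is (9)·(3/4) − 10 = -13/4.
For the column player: with q = P(b1), equating M's and D's payoffs gives 7q − 8 = −21q + 11 ⇒ q = 19/28.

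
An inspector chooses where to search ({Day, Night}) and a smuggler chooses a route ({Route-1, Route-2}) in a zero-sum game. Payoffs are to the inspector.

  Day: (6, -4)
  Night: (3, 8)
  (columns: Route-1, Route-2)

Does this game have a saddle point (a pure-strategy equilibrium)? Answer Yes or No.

Row minima: Day → -4, Night → 3; maximin = 3.
Column maxima: Route-1 → 6, Route-2 → 8; minimax = 6.
3 ≠ 6, so no pure-strategy equilibrium exists.

No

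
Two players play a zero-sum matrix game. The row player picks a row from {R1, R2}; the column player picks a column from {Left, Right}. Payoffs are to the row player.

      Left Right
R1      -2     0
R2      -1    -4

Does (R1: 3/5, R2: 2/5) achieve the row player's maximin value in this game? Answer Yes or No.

Against Left this mix gives (3/5)·(-2) + (2/5)·(-1) = -8/5.
Against Right this mix gives (3/5)·0 + (2/5)·(-4) = -8/5.
All of the column player's active replies (Left, Right) yield -8/5, and no column does worse for the row player. The mix makes the column player indifferent and guarantees -8/5, so it is optimal.

Yes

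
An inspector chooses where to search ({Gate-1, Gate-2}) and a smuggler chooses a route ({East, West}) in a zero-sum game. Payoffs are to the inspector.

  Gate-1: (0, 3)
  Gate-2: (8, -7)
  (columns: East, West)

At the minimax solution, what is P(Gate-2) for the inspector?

1/6

Row minima: Gate-1 → 0, Gate-2 → -7; maximin = 0.
Column maxima: East → 8, West → 3; minimax = 3.
0 ≠ 3, so there is no saddle point; optimal play is mixed.
Let the inspector play Gate-1 with probability p. Expected payoff against East: 0p + 8(1−p) = −8p + 8; against West: 3p + (-7)(1−p) = 10p − 7.
Setting these equal: −8p + 8 = 10p − 7 ⇒ −18p = -15 ⇒ p = 5/6, and the value is (-8)·(5/6) + 8 = 4/3.
For the smuggler: with q = P(East), equating Gate-1's and Gate-2's payoffs gives −3q + 3 = 15q − 7 ⇒ q = 5/9.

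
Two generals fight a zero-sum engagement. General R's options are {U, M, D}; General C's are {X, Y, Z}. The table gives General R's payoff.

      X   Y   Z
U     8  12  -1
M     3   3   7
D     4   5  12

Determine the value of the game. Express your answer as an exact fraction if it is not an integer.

100/17

Row minima: U → -1, M → 3, D → 4; maximin = 4.
Column maxima: X → 8, Y → 12, Z → 12; minimax = 8.
4 ≠ 8, so there is no saddle point; optimal play is mixed.
M is strictly dominated by D, so General R never plays it.
With M eliminated, Y is strictly dominated by X (it gives General R strictly more in every remaining row), so General C never plays it.
On the remaining 2×2 (U, D vs X, Z):
Let General R play U with probability p. Expected payoff against X: 8p + 4(1−p) = 4p + 4; against Z: (-1)p + 12(1−p) = −13p + 12.
Setting these equal: 4p + 4 = −13p + 12 ⇒ 17p = 8 ⇒ p = 8/17, and the value is (4)·(8/17) + 4 = 100/17.
For General C: with q = P(X), equating U's and D's payoffs gives 9q − 1 = −8q + 12 ⇒ q = 13/17.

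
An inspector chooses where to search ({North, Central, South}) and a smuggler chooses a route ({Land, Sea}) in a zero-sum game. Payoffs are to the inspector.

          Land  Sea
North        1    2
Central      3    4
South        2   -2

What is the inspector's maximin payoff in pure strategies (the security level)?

3

Row minima: North → 1, Central → 3, South → -2.
The best of these is 3.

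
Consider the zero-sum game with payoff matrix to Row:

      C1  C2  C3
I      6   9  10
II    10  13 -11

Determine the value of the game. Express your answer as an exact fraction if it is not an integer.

Row minima: I → 6, II → -11; maximin = 6.
Column maxima: C1 → 10, C2 → 13, C3 → 10; minimax = 10.
6 ≠ 10, so there is no saddle point; optimal play is mixed.
C2 is strictly dominated by C1 (it gives Row strictly more in every row), so Column never plays it.
On the remaining 2×2 (I, II vs C1, C3):
Let Row play I with probability p. Expected payoff against C1: 6p + 10(1−p) = −4p + 10; against C3: 10p + (-11)(1−p) = 21p − 11.
Setting these equal: −4p + 10 = 21p − 11 ⇒ −25p = -21 ⇒ p = 21/25, and the value is (-4)·(21/25) + 10 = 166/25.
For Column: with q = P(C1), equating I's and II's payoffs gives −4q + 10 = 21q − 11 ⇒ q = 21/25.

166/25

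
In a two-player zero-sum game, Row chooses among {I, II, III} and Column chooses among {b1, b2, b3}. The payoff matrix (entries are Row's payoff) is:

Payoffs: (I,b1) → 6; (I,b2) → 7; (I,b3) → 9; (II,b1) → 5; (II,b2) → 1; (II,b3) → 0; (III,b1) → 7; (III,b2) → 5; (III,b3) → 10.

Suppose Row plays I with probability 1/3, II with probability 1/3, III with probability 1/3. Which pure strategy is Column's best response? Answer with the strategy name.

b2

If Column plays b1, Row's expected payoff is (1/3)·6 + (1/3)·5 + (1/3)·7 = 6.
If Column plays b2, Row's expected payoff is (1/3)·7 + (1/3)·1 + (1/3)·5 = 13/3.
If Column plays b3, Row's expected payoff is (1/3)·9 + (1/3)·0 + (1/3)·10 = 19/3.
Column minimizes Row's payoff; the smallest is 13/3, so the best response is b2.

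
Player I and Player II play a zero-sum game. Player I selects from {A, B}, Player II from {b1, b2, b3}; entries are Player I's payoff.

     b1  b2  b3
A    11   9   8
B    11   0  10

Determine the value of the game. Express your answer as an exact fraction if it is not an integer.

Row minima: A → 8, B → 0; maximin = 8.
Column maxima: b1 → 11, b2 → 9, b3 → 10; minimax = 9.
8 ≠ 9, so there is no saddle point; optimal play is mixed.
b1 is strictly dominated by b2 (it gives Player I strictly more in every row), so Player II never plays it.
On the remaining 2×2 (A, B vs b2, b3):
Let Player I play A with probability p. Expected payoff against b2: 9p + 0(1−p) = 9p; against b3: 8p + 10(1−p) = −2p + 10.
Setting these equal: 9p = −2p + 10 ⇒ 11p = 10 ⇒ p = 10/11, and the value is (9)·(10/11) = 90/11.
For Player II: with q = P(b2), equating A's and B's payoffs gives q + 8 = −10q + 10 ⇒ q = 2/11.

90/11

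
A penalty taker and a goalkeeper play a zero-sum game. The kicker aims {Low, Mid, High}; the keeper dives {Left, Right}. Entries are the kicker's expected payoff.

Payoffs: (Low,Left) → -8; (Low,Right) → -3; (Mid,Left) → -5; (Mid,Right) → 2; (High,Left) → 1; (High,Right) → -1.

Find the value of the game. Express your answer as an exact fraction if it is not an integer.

-1/3

Row minima: Low → -8, Mid → -5, High → -1; maximin = -1.
Column maxima: Left → 1, Right → 2; minimax = 1.
-1 ≠ 1, so there is no saddle point; optimal play is mixed.
Low is strictly dominated by Mid, so the kicker never plays it.
On the remaining 2×2 (Mid, High vs Left, Right):
Let the kicker play Mid with probability p. Expected payoff against Left: (-5)p + 1(1−p) = −6p + 1; against Right: 2p + (-1)(1−p) = 3p − 1.
Setting these equal: −6p + 1 = 3p − 1 ⇒ −9p = -2 ⇒ p = 2/9, and the value is (-6)·(2/9) + 1 = -1/3.
For the keeper: with q = P(Left), equating Mid's and High's payoffs gives −7q + 2 = 2q − 1 ⇒ q = 1/3.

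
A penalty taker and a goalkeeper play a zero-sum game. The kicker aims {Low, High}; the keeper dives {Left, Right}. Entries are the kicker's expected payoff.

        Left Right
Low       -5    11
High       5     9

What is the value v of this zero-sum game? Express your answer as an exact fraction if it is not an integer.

Row minima: Low → -5, High → 5; maximin = 5.
Column maxima: Left → 5, Right → 11; minimax = 5.
Since maximin = minimax = 5, there is a saddle point and the value is 5.

5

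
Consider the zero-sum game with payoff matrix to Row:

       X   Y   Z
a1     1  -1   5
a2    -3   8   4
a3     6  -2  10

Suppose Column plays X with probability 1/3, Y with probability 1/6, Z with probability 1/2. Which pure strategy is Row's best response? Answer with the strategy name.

Expected payoff of a1: (1/3)·1 + (1/6)·(-1) + (1/2)·5 = 8/3.
Expected payoff of a2: (1/3)·(-3) + (1/6)·8 + (1/2)·4 = 7/3.
Expected payoff of a3: (1/3)·6 + (1/6)·(-2) + (1/2)·10 = 20/3.
The largest is 20/3, so Row's best response is a3.

a3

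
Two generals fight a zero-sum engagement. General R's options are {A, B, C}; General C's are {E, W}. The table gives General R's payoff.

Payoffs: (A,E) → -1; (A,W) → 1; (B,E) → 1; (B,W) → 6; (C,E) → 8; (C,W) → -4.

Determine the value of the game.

Row minima: A → -1, B → 1, C → -4; maximin = 1.
Column maxima: E → 8, W → 6; minimax = 6.
1 ≠ 6, so there is no saddle point; optimal play is mixed.
A is strictly dominated by B, so General R never plays it.
On the remaining 2×2 (B, C vs E, W):
Let General R play B with probability p. Expected payoff against E: 1p + 8(1−p) = −7p + 8; against W: 6p + (-4)(1−p) = 10p − 4.
Setting these equal: −7p + 8 = 10p − 4 ⇒ −17p = -12 ⇒ p = 12/17, and the value is (-7)·(12/17) + 8 = 52/17.
For General C: with q = P(E), equating B's and C's payoffs gives −5q + 6 = 12q − 4 ⇒ q = 10/17.

52/17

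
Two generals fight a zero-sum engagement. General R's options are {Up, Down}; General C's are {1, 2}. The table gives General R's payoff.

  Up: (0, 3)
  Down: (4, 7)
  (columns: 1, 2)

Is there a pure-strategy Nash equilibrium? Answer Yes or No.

Row minima: Up → 0, Down → 4; maximin = 4.
Column maxima: 1 → 4, 2 → 7; minimax = 4.
maximin = minimax = 4, so a saddle point exists.

Yes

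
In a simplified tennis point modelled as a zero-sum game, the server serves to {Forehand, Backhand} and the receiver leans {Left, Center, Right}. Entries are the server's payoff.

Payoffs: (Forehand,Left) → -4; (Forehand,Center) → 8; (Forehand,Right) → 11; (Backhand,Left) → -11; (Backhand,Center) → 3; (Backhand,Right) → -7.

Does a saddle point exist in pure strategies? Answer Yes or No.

Row minima: Forehand → -4, Backhand → -11; maximin = -4.
Column maxima: Left → -4, Center → 8, Right → 11; minimax = -4.
maximin = minimax = -4, so a saddle point exists.

Yes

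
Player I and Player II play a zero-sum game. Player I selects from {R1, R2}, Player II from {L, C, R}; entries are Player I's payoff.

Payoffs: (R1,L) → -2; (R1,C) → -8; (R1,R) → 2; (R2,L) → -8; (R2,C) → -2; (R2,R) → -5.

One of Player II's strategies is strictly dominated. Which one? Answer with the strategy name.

L holds Player I's payoff strictly below R in every row: -2 < 2, -8 < -5.
So R is strictly dominated for Player II.

R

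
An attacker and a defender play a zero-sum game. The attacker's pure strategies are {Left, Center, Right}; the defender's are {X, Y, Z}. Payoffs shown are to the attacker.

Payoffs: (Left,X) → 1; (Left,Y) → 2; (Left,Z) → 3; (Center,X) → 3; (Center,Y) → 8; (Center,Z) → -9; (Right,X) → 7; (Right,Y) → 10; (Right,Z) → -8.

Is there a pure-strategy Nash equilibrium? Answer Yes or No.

No

Row minima: Left → 1, Center → -9, Right → -8; maximin = 1.
Column maxima: X → 7, Y → 10, Z → 3; minimax = 3.
1 ≠ 3, so no pure-strategy equilibrium exists.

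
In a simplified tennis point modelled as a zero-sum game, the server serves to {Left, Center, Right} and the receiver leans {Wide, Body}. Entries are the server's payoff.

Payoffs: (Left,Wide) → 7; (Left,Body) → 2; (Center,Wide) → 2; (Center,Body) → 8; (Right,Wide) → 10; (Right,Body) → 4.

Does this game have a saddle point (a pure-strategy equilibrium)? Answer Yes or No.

Row minima: Left → 2, Center → 2, Right → 4; maximin = 4.
Column maxima: Wide → 10, Body → 8; minimax = 8.
4 ≠ 8, so no pure-strategy equilibrium exists.

No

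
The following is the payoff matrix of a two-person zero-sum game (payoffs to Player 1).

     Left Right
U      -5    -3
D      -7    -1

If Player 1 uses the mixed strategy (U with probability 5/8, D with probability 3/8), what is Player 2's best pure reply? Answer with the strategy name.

Left

If Player 2 plays Left, Player 1's expected payoff is (5/8)·(-5) + (3/8)·(-7) = -23/4.
If Player 2 plays Right, Player 1's expected payoff is (5/8)·(-3) + (3/8)·(-1) = -9/4.
Player 2 minimizes Player 1's payoff; the smallest is -23/4, so the best response is Left.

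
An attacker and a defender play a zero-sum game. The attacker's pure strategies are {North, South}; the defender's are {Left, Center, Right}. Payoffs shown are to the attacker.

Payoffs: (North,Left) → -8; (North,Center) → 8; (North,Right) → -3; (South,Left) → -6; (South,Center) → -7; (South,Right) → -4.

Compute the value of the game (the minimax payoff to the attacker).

Row minima: North → -8, South → -7; maximin = -7.
Column maxima: Left → -6, Center → 8, Right → -3; minimax = -6.
-7 ≠ -6, so there is no saddle point; optimal play is mixed.
Right is strictly dominated by Left (it gives the attacker strictly more in every row), so the defender never plays it.
On the remaining 2×2 (North, South vs Left, Center):
Let the attacker play North with probability p. Expected payoff against Left: (-8)p + (-6)(1−p) = −2p − 6; against Center: 8p + (-7)(1−p) = 15p − 7.
Setting these equal: −2p − 6 = 15p − 7 ⇒ −17p = -1 ⇒ p = 1/17, and the value is (-2)·(1/17) − 6 = -104/17.
For the defender: with q = P(Left), equating North's and South's payoffs gives −16q + 8 = q − 7 ⇒ q = 15/17.

-104/17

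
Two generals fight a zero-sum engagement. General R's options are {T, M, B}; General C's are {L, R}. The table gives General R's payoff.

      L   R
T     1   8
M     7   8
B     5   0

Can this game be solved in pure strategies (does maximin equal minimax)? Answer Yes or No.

Yes

Row minima: T → 1, M → 7, B → 0; maximin = 7.
Column maxima: L → 7, R → 8; minimax = 7.
maximin = minimax = 7, so a saddle point exists.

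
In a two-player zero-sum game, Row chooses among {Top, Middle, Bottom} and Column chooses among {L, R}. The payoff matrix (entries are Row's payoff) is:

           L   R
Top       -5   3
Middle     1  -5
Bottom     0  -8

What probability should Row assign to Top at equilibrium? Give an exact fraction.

Row minima: Top → -5, Middle → -5, Bottom → -8; maximin = -5.
Column maxima: L → 1, R → 3; minimax = 1.
-5 ≠ 1, so there is no saddle point; optimal play is mixed.
Bottom is strictly dominated by Middle, so Row never plays it.
On the remaining 2×2 (Top, Middle vs L, R):
Let Row play Top with probability p. Expected payoff against L: (-5)p + 1(1−p) = −6p + 1; against R: 3p + (-5)(1−p) = 8p − 5.
Setting these equal: −6p + 1 = 8p − 5 ⇒ −14p = -6 ⇒ p = 3/7, and the value is (-6)·(3/7) + 1 = -11/7.
For Column: with q = P(L), equating Top's and Middle's payoffs gives −8q + 3 = 6q − 5 ⇒ q = 4/7.

3/7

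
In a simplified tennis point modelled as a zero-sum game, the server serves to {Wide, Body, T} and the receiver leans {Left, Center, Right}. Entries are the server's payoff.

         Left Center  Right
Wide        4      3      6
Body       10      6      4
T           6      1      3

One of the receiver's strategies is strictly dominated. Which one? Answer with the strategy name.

Left

Center holds the server's payoff strictly below Left in every row: 3 < 4, 6 < 10, 1 < 6.
So Left is strictly dominated for the receiver.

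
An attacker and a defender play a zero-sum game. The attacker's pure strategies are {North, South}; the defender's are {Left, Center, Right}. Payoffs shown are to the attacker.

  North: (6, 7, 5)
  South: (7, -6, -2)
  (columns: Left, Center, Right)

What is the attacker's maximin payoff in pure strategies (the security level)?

Row minima: North → 5, South → -6.
The best of these is 5.

5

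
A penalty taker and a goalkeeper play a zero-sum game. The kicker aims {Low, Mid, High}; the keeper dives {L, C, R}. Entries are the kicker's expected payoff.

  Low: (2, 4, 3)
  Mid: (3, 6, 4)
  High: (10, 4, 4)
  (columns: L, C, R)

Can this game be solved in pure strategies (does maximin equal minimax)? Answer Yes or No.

Yes

Row minima: Low → 2, Mid → 3, High → 4; maximin = 4.
Column maxima: L → 10, C → 6, R → 4; minimax = 4.
maximin = minimax = 4, so a saddle point exists.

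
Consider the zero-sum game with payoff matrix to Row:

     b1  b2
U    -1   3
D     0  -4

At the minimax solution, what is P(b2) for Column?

Row minima: U → -1, D → -4; maximin = -1.
Column maxima: b1 → 0, b2 → 3; minimax = 0.
-1 ≠ 0, so there is no saddle point; optimal play is mixed.
Let Row play U with probability p. Expected payoff against b1: (-1)p + 0(1−p) = −p; against b2: 3p + (-4)(1−p) = 7p − 4.
Setting these equal: −p = 7p − 4 ⇒ −8p = -4 ⇒ p = 1/2, and the value is (-1)·(1/2) = -1/2.
For Column: with q = P(b1), equating U's and D's payoffs gives −4q + 3 = 4q − 4 ⇒ q = 7/8.

1/8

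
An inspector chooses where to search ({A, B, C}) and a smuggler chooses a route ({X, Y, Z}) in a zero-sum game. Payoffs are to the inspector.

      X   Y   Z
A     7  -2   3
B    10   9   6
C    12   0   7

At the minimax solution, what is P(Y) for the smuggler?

Row minima: A → -2, B → 6, C → 0; maximin = 6.
Column maxima: X → 12, Y → 9, Z → 7; minimax = 7.
6 ≠ 7, so there is no saddle point; optimal play is mixed.
A is strictly dominated by B, so the inspector never plays it.
X is strictly dominated by Y (it gives the inspector strictly more in every row), so the smuggler never plays it.
On the remaining 2×2 (B, C vs Y, Z):
Let the inspector play B with probability p. Expected payoff against Y: 9p + 0(1−p) = 9p; against Z: 6p + 7(1−p) = −p + 7.
Setting these equal: 9p = −p + 7 ⇒ 10p = 7 ⇒ p = 7/10, and the value is (9)·(7/10) = 63/10.
For the smuggler: with q = P(Y), equating B's and C's payoffs gives 3q + 6 = −7q + 7 ⇒ q = 1/10.

1/10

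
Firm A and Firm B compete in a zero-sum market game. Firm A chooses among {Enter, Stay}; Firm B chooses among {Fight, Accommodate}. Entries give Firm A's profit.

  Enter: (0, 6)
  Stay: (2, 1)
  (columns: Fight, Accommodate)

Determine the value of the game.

Row minima: Enter → 0, Stay → 1; maximin = 1.
Column maxima: Fight → 2, Accommodate → 6; minimax = 2.
1 ≠ 2, so there is no saddle point; optimal play is mixed.
Let Firm A play Enter with probability p. Expected payoff against Fight: 0p + 2(1−p) = −2p + 2; against Accommodate: 6p + 1(1−p) = 5p + 1.
Setting these equal: −2p + 2 = 5p + 1 ⇒ −7p = -1 ⇒ p = 1/7, and the value is (-2)·(1/7) + 2 = 12/7.
For Firm B: with q = P(Fight), equating Enter's and Stay's payoffs gives −6q + 6 = q + 1 ⇒ q = 5/7.

12/7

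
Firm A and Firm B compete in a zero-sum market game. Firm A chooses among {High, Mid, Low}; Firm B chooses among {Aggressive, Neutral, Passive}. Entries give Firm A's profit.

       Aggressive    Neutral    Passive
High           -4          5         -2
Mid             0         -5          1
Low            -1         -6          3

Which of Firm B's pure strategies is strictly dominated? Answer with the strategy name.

Passive

Aggressive holds Firm A's payoff strictly below Passive in every row: -4 < -2, 0 < 1, -1 < 3.
So Passive is strictly dominated for Firm B.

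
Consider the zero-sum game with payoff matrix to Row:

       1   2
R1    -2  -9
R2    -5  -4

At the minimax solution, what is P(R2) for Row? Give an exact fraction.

7/8

Row minima: R1 → -9, R2 → -5; maximin = -5.
Column maxima: 1 → -2, 2 → -4; minimax = -4.
-5 ≠ -4, so there is no saddle point; optimal play is mixed.
Let Row play R1 with probability p. Expected payoff against 1: (-2)p + (-5)(1−p) = 3p − 5; against 2: (-9)p + (-4)(1−p) = −5p − 4.
Setting these equal: 3p − 5 = −5p − 4 ⇒ 8p = 1 ⇒ p = 1/8, and the value is (3)·(1/8) − 5 = -37/8.
For Column: with q = P(1), equating R1's and R2's payoffs gives 7q − 9 = −q − 4 ⇒ q = 5/8.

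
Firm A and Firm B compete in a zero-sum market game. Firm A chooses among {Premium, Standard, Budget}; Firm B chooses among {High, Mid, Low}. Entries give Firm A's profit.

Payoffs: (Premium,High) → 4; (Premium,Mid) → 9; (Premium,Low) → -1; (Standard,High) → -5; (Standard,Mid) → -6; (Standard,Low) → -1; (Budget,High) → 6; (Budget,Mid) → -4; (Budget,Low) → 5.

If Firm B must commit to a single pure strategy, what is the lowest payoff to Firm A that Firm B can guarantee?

5

Column maxima: High → 6, Mid → 9, Low → 5.
The smallest of these is 5.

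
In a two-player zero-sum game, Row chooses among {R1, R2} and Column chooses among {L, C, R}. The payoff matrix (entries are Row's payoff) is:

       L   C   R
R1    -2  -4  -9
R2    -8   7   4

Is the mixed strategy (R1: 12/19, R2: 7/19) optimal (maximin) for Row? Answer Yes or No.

Yes

Against L this mix gives (12/19)·(-2) + (7/19)·(-8) = -80/19.
Against C this mix gives (12/19)·(-4) + (7/19)·7 = 1/19.
Against R this mix gives (12/19)·(-9) + (7/19)·4 = -80/19.
All of Column's active replies (L, R) yield -80/19, and no column does worse for Row. The mix makes Column indifferent and guarantees -80/19, so it is optimal.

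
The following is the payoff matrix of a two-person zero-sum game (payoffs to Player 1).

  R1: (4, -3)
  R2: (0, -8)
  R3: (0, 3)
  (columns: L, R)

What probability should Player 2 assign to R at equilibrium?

2/5

Row minima: R1 → -3, R2 → -8, R3 → 0; maximin = 0.
Column maxima: L → 4, R → 3; minimax = 3.
0 ≠ 3, so there is no saddle point; optimal play is mixed.
R2 is strictly dominated by R1, so Player 1 never plays it.
On the remaining 2×2 (R1, R3 vs L, R):
Let Player 1 play R1 with probability p. Expected payoff against L: 4p + 0(1−p) = 4p; against R: (-3)p + 3(1−p) = −6p + 3.
Setting these equal: 4p = −6p + 3 ⇒ 10p = 3 ⇒ p = 3/10, and the value is (4)·(3/10) = 6/5.
For Player 2: with q = P(L), equating R1's and R3's payoffs gives 7q − 3 = −3q + 3 ⇒ q = 3/5.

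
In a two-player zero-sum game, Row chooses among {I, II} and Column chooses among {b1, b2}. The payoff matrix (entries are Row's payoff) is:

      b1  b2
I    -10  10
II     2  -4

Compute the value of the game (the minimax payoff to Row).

-10/13

Row minima: I → -10, II → -4; maximin = -4.
Column maxima: b1 → 2, b2 → 10; minimax = 2.
-4 ≠ 2, so there is no saddle point; optimal play is mixed.
Let Row play I with probability p. Expected payoff against b1: (-10)p + 2(1−p) = −12p + 2; against b2: 10p + (-4)(1−p) = 14p − 4.
Setting these equal: −12p + 2 = 14p − 4 ⇒ −26p = -6 ⇒ p = 3/13, and the value is (-12)·(3/13) + 2 = -10/13.
For Column: with q = P(b1), equating I's and II's payoffs gives −20q + 10 = 6q − 4 ⇒ q = 7/13.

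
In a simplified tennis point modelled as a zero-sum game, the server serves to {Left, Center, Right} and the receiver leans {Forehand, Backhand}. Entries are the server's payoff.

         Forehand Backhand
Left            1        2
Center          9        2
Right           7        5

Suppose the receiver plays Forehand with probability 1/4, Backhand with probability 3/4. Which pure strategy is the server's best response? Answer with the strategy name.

Right

Expected payoff of Left: (1/4)·1 + (3/4)·2 = 7/4.
Expected payoff of Center: (1/4)·9 + (3/4)·2 = 15/4.
Expected payoff of Right: (1/4)·7 + (3/4)·5 = 11/2.
The largest is 11/2, so the server's best response is Right.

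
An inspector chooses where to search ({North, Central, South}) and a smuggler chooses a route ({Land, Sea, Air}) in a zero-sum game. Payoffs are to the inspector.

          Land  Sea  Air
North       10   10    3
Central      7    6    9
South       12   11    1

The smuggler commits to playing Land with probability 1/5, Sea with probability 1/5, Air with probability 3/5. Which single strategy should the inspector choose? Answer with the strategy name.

Central

Expected payoff of North: (1/5)·10 + (1/5)·10 + (3/5)·3 = 29/5.
Expected payoff of Central: (1/5)·7 + (1/5)·6 + (3/5)·9 = 8.
Expected payoff of South: (1/5)·12 + (1/5)·11 + (3/5)·1 = 26/5.
The largest is 8, so the inspector's best response is Central.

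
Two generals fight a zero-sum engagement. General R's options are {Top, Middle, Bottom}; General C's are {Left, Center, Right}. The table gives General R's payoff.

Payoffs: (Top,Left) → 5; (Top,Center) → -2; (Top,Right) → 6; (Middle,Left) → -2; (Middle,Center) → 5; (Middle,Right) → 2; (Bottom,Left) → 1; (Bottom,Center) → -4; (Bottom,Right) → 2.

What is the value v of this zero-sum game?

3/2

Row minima: Top → -2, Middle → -2, Bottom → -4; maximin = -2.
Column maxima: Left → 5, Center → 5, Right → 6; minimax = 5.
-2 ≠ 5, so there is no saddle point; optimal play is mixed.
Bottom is strictly dominated by Top, so General R never plays it.
Right is strictly dominated by Left (it gives General R strictly more in every row), so General C never plays it.
On the remaining 2×2 (Top, Middle vs Left, Center):
Let General R play Top with probability p. Expected payoff against Left: 5p + (-2)(1−p) = 7p − 2; against Center: (-2)p + 5(1−p) = −7p + 5.
Setting these equal: 7p − 2 = −7p + 5 ⇒ 14p = 7 ⇒ p = 1/2, and the value is (7)·(1/2) − 2 = 3/2.
For General C: with q = P(Left), equating Top's and Middle's payoffs gives 7q − 2 = −7q + 5 ⇒ q = 1/2.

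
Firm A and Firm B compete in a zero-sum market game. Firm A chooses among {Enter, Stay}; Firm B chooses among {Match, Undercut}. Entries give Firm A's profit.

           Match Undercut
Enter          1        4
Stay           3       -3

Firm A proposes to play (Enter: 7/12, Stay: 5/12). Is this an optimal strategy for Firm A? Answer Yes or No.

Against Match this mix gives (7/12)·1 + (5/12)·3 = 11/6.
Against Undercut this mix gives (7/12)·4 + (5/12)·(-3) = 13/12.
Firm B will play Undercut, holding Firm A to 13/12. Shifting weight toward the row that does better against Undercut would raise this floor (the equalizing mix achieves 5/3 against both Undercut and Match), so the proposed strategy is not optimal.

No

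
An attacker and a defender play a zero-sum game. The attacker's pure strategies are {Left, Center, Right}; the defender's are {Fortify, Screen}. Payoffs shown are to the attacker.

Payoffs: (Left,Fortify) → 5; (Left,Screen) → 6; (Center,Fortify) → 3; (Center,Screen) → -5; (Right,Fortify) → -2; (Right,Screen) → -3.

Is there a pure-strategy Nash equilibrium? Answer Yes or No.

Yes

Row minima: Left → 5, Center → -5, Right → -3; maximin = 5.
Column maxima: Fortify → 5, Screen → 6; minimax = 5.
maximin = minimax = 5, so a saddle point exists.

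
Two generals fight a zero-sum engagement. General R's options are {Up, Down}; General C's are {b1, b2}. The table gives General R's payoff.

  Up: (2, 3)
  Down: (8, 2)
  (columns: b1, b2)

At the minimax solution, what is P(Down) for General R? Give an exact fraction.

Row minima: Up → 2, Down → 2; maximin = 2.
Column maxima: b1 → 8, b2 → 3; minimax = 3.
2 ≠ 3, so there is no saddle point; optimal play is mixed.
Let General R play Up with probability p. Expected payoff against b1: 2p + 8(1−p) = −6p + 8; against b2: 3p + 2(1−p) = p + 2.
Setting these equal: −6p + 8 = p + 2 ⇒ −7p = -6 ⇒ p = 6/7, and the value is (-6)·(6/7) + 8 = 20/7.
For General C: with q = P(b1), equating Up's and Down's payoffs gives −q + 3 = 6q + 2 ⇒ q = 1/7.

1/7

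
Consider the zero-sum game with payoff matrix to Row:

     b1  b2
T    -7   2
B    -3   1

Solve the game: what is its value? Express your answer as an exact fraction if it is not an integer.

-3

Row minima: T → -7, B → -3; maximin = -3.
Column maxima: b1 → -3, b2 → 2; minimax = -3.
Since maximin = minimax = -3, there is a saddle point and the value is -3.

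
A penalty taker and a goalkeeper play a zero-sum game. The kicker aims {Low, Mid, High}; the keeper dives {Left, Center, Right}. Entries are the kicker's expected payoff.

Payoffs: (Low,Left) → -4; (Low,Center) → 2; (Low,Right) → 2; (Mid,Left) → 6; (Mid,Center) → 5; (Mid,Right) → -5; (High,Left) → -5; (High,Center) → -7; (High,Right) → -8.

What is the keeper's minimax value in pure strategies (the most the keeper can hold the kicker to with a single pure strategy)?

2

Column maxima: Left → 6, Center → 5, Right → 2.
The smallest of these is 2.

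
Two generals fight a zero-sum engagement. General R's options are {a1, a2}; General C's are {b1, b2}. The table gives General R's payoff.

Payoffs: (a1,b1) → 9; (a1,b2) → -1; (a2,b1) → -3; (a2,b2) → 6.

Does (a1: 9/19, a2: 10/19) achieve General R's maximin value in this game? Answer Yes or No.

Yes

Against b1 this mix gives (9/19)·9 + (10/19)·(-3) = 51/19.
Against b2 this mix gives (9/19)·(-1) + (10/19)·6 = 51/19.
All of General C's active replies (b1, b2) yield 51/19, and no column does worse for General R. The mix makes General C indifferent and guarantees 51/19, so it is optimal.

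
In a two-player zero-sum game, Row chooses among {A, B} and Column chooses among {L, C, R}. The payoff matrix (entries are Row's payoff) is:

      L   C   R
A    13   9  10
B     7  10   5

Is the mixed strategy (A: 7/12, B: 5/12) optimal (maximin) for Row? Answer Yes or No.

Against L this mix gives (7/12)·13 + (5/12)·7 = 21/2.
Against C this mix gives (7/12)·9 + (5/12)·10 = 113/12.
Against R this mix gives (7/12)·10 + (5/12)·5 = 95/12.
Column will play R, holding Row to 95/12. Shifting weight toward the row that does better against R would raise this floor (the equalizing mix achieves 55/6 against both R and C), so the proposed strategy is not optimal.

No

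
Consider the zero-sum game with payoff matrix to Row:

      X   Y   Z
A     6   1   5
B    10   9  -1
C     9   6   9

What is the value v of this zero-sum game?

Row minima: A → 1, B → -1, C → 6; maximin = 6.
Column maxima: X → 10, Y → 9, Z → 9; minimax = 9.
6 ≠ 9, so there is no saddle point; optimal play is mixed.
A is strictly dominated by C, so Row never plays it.
X is strictly dominated by Y (it gives Row strictly more in every row), so Column never plays it.
On the remaining 2×2 (B, C vs Y, Z):
Let Row play B with probability p. Expected payoff against Y: 9p + 6(1−p) = 3p + 6; against Z: (-1)p + 9(1−p) = −10p + 9.
Setting these equal: 3p + 6 = −10p + 9 ⇒ 13p = 3 ⇒ p = 3/13, and the value is (3)·(3/13) + 6 = 87/13.
For Column: with q = P(Y), equating B's and C's payoffs gives 10q − 1 = −3q + 9 ⇒ q = 10/13.

87/13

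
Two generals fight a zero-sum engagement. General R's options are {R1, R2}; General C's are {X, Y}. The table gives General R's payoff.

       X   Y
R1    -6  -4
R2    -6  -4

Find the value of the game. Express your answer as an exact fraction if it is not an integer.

Row minima: R1 → -6, R2 → -6; maximin = -6.
Column maxima: X → -6, Y → -4; minimax = -6.
Since maximin = minimax = -6, there is a saddle point and the value is -6.

-6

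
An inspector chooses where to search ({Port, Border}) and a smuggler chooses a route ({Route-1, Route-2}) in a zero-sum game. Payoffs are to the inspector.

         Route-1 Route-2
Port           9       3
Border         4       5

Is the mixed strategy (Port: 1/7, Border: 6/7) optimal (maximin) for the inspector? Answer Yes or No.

Against Route-1 this mix gives (1/7)·9 + (6/7)·4 = 33/7.
Against Route-2 this mix gives (1/7)·3 + (6/7)·5 = 33/7.
All of the smuggler's active replies (Route-1, Route-2) yield 33/7, and no column does worse for the inspector. The mix makes the smuggler indifferent and guarantees 33/7, so it is optimal.

Yes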